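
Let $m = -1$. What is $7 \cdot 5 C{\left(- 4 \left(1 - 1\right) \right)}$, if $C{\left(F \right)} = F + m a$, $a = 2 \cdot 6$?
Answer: $-420$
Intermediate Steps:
$a = 12$
$C{\left(F \right)} = -12 + F$ ($C{\left(F \right)} = F - 12 = -12 + F$)
$7 \cdot 5 C{\left(- 4 \left(1 - 1\right) \right)} = 7 \cdot 5 \left(-12 - 4 \left(1 - 1\right)\right) = 35 \left(-12 - 0\right) = 35 \left(-12 + 0\right) = 35 \left(-12\right) = -420$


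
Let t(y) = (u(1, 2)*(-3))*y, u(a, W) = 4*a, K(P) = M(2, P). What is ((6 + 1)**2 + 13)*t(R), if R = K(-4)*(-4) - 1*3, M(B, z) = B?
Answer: 8184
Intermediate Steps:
K(P) = 2
R = -11 (R = 2*(-4) - 1*3 = -8 - 3 = -11)
t(y) = -12*y (t(y) = ((4*1)*(-3))*y = (4*(-3))*y = -12*y)
((6 + 1)**2 + 13)*t(R) = ((6 + 1)**2 + 13)*(-12*(-11)) = (7**2 + 13)*132 = (49 + 13)*132 = 62*132 = 8184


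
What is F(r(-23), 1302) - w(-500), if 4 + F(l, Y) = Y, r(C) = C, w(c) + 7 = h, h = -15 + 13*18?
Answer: 1086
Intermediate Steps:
h = 219 (h = -15 + 234 = 219)
w(c) = 212 (w(c) = -7 + 219 = 212)
F(l, Y) = -4 + Y
F(r(-23), 1302) - w(-500) = (-4 + 1302) - 1*212 = 1298 - 212 = 1086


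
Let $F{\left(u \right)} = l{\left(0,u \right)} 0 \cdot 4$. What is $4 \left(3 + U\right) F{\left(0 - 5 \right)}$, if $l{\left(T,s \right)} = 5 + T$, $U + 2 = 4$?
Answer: $0$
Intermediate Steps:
$U = 2$ ($U = -2 + 4 = 2$)
$F{\left(u \right)} = 0$ ($F{\left(u \right)} = \left(5 + 0\right) 0 \cdot 4 = 5 \cdot 0 \cdot 4 = 0 \cdot 4 = 0$)
$4 \left(3 + U\right) F{\left(0 - 5 \right)} = 4 \left(3 + 2\right) 0 = 4 \cdot 5 \cdot 0 = 20 \cdot 0 = 0$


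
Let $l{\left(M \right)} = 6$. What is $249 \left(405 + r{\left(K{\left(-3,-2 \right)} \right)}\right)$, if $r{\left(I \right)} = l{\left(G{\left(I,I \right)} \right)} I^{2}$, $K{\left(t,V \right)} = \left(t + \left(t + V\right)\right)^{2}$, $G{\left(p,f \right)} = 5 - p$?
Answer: $6220269$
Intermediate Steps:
$K{\left(t,V \right)} = \left(V + 2 t\right)^{2}$ ($K{\left(t,V \right)} = \left(t + \left(V + t\right)\right)^{2} = \left(V + 2 t\right)^{2}$)
$r{\left(I \right)} = 6 I^{2}$
$249 \left(405 + r{\left(K{\left(-3,-2 \right)} \right)}\right) = 249 \left(405 + 6 \left(\left(-2 + 2 \left(-3\right)\right)^{2}\right)^{2}\right) = 249 \left(405 + 6 \left(\left(-2 - 6\right)^{2}\right)^{2}\right) = 249 \left(405 + 6 \left(\left(-8\right)^{2}\right)^{2}\right) = 249 \left(405 + 6 \cdot 64^{2}\right) = 249 \left(405 + 6 \cdot 4096\right) = 249 \left(405 + 24576\right) = 249 \cdot 24981 = 6220269$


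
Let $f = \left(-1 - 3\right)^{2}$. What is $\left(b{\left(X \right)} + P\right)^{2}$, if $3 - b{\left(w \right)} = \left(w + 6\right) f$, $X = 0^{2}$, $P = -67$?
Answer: $25600$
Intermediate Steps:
$f = 16$ ($f = \left(-4\right)^{2} = 16$)
$X = 0$
$b{\left(w \right)} = -93 - 16 w$ ($b{\left(w \right)} = 3 - \left(w + 6\right) 16 = 3 - \left(6 + w\right) 16 = 3 - \left(96 + 16 w\right) = -93 - 16 w$)
$\left(b{\left(X \right)} + P\right)^{2} = \left(\left(-93 - 0\right) - 67\right)^{2} = \left(\left(-93 + 0\right) - 67\right)^{2} = \left(-93 - 67\right)^{2} = \left(-160\right)^{2} = 25600$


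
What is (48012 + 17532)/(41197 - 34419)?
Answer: 32772/3389 ≈ 9.6701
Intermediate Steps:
(48012 + 17532)/(41197 - 34419) = 65544/6778 = 65544*(1/6778) = 32772/3389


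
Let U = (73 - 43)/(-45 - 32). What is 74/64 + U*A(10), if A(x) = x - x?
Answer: 37/32 ≈ 1.1563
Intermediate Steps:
A(x) = 0
U = -30/77 (U = 30/(-77) = 30*(-1/77) = -30/77 ≈ -0.38961)
74/64 + U*A(10) = 74/64 - 30/77*0 = 74*(1/64) + 0 = 37/32 + 0 = 37/32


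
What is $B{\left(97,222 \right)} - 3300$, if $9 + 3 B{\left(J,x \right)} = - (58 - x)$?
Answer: $- \frac{9745}{3} \approx -3248.3$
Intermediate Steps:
$B{\left(J,x \right)} = - \frac{67}{3} + \frac{x}{3}$ ($B{\left(J,x \right)} = -3 + \frac{\left(-1\right) \left(58 - x\right)}{3} = -3 + \frac{-58 + x}{3} = -3 + \left(- \frac{58}{3} + \frac{x}{3}\right) = - \frac{67}{3} + \frac{x}{3}$)
$B{\left(97,222 \right)} - 3300 = \left(- \frac{67}{3} + \frac{1}{3} \cdot 222\right) - 3300 = \left(- \frac{67}{3} + 74\right) - 3300 = \frac{155}{3} - 3300 = - \frac{9745}{3}$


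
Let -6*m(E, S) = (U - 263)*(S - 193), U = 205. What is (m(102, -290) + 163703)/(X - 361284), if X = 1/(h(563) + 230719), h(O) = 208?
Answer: -36725244518/83430230267 ≈ -0.44019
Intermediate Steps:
m(E, S) = -5597/3 + 29*S/3 (m(E, S) = -(205 - 263)*(S - 193)/6 = -(-29)*(-193 + S)/3 = -(11194 - 58*S)/6 = -5597/3 + 29*S/3)
X = 1/230927 (X = 1/(208 + 230719) = 1/230927 ≈ 4.3304e-6)
(m(102, -290) + 163703)/(X - 361284) = ((-5597/3 + (29/3)*(-290)) + 163703)/(1/230927 - 361284) = ((-5597/3 - 8410/3) + 163703)/(-83430230267/230927) = (-4669 + 163703)*(-230927/83430230267) = 159034*(-230927/83430230267) = -36725244518/83430230267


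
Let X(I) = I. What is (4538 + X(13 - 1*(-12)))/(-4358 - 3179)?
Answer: -4563/7537 ≈ -0.60541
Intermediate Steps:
(4538 + X(13 - 1*(-12)))/(-4358 - 3179) = (4538 + (13 - 1*(-12)))/(-4358 - 3179) = (4538 + (13 + 12))/(-7537) = (4538 + 25)*(-1/7537) = 4563*(-1/7537) = -4563/7537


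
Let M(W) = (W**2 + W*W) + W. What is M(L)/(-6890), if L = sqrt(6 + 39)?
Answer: -9/689 - 3*sqrt(5)/6890 ≈ -0.014036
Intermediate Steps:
L = 3*sqrt(5) (L = sqrt(45) = 3*sqrt(5) ≈ 6.7082)
M(W) = W + 2*W**2 (M(W) = (W**2 + W**2) + W = 2*W**2 + W = W + 2*W**2)
M(L)/(-6890) = ((3*sqrt(5))*(1 + 2*(3*sqrt(5))))/(-6890) = ((3*sqrt(5))*(1 + 6*sqrt(5)))*(-1/6890) = (3*sqrt(5)*(1 + 6*sqrt(5)))*(-1/6890) = -3*sqrt(5)*(1 + 6*sqrt(5))/6890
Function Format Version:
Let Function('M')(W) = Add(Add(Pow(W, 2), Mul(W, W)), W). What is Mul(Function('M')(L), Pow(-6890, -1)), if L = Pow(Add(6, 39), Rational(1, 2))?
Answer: Add(Rational(-9, 689), Mul(Rational(-3, 6890), Pow(5, Rational(1, 2)))) ≈ -0.014036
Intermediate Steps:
L = Mul(3, Pow(5, Rational(1, 2))) (L = Pow(45, Rational(1, 2)) = Mul(3, Pow(5, Rational(1, 2))) ≈ 6.7082)
Function('M')(W) = Add(W, Mul(2, Pow(W, 2))) (Function('M')(W) = Add(Add(Pow(W, 2), Pow(W, 2)), W) = Add(Mul(2, Pow(W, 2)), W) = Add(W, Mul(2, Pow(W, 2))))
Mul(Function('M')(L), Pow(-6890, -1)) = Mul(Mul(Mul(3, Pow(5, Rational(1, 2))), Add(1, Mul(2, Mul(3, Pow(5, Rational(1, 2)))))), Pow(-6890, -1)) = Mul(Mul(Mul(3, Pow(5, Rational(1, 2))), Add(1, Mul(6, Pow(5, Rational(1, 2))))), Rational(-1, 6890)) = Mul(Mul(3, Pow(5, Rational(1, 2)), Add(1, Mul(6, Pow(5, Rational(1, 2))))), Rational(-1, 6890)) = Mul(Rational(-3, 6890), Pow(5, Rational(1, 2)), Add(1, Mul(6, Pow(5, Rational(1, 2)))))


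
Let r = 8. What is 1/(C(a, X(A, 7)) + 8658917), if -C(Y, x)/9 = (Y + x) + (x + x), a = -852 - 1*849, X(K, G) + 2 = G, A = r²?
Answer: 1/8674091 ≈ 1.1529e-7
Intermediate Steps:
A = 64 (A = 8² = 64)
X(K, G) = -2 + G
a = -1701 (a = -852 - 849 = -1701)
C(Y, x) = -27*x - 9*Y (C(Y, x) = -9*((Y + x) + (x + x)) = -9*((Y + x) + 2*x) = -9*(Y + 3*x) = -27*x - 9*Y)
1/(C(a, X(A, 7)) + 8658917) = 1/((-27*(-2 + 7) - 9*(-1701)) + 8658917) = 1/((-27*5 + 15309) + 8658917) = 1/((-135 + 15309) + 8658917) = 1/(15174 + 8658917) = 1/8674091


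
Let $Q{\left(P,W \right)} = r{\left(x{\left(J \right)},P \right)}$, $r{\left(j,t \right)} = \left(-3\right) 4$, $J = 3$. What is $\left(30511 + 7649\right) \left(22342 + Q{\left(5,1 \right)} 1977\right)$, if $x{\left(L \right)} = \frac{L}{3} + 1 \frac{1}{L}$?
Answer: $-52737120$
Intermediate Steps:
$x{\left(L \right)} = \frac{1}{L} + \frac{L}{3}$ ($x{\left(L \right)} = L \frac{1}{3} + \frac{1}{L} = \frac{L}{3} + \frac{1}{L} = \frac{1}{L} + \frac{L}{3}$)
$r{\left(j,t \right)} = -12$
$Q{\left(P,W \right)} = -12$
$\left(30511 + 7649\right) \left(22342 + Q{\left(5,1 \right)} 1977\right) = \left(30511 + 7649\right) \left(22342 - 23724\right) = 38160 \left(22342 - 23724\right) = 38160 \left(-1382\right) = -52737120$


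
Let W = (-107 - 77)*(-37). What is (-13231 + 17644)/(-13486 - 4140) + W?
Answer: 119993395/17626 ≈ 6807.8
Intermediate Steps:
W = 6808 (W = -184*(-37) = 6808)
(-13231 + 17644)/(-13486 - 4140) + W = (-13231 + 17644)/(-13486 - 4140) + 6808 = 4413/(-17626) + 6808 = 4413*(-1/17626) + 6808 = -4413/17626 + 6808 = 119993395/17626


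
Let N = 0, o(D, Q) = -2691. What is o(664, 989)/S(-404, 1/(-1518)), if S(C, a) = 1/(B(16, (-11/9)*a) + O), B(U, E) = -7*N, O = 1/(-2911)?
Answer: 2691/2911 ≈ 0.92442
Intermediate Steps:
O = -1/2911 ≈ -0.00034352
B(U, E) = 0 (B(U, E) = -7*0 = 0)
S(C, a) = -2911 (S(C, a) = 1/(0 - 1/2911) = 1/(-1/2911) = -2911)
o(664, 989)/S(-404, 1/(-1518)) = -2691/(-2911) = -2691*(-1/2911) = 2691/2911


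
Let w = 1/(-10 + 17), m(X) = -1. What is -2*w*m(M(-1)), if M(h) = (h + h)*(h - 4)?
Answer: 2/7 ≈ 0.28571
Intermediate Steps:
M(h) = 2*h*(-4 + h) (M(h) = (2*h)*(-4 + h) = 2*h*(-4 + h))
w = 1/7 ≈ 0.14286
-2*w*m(M(-1)) = -2*(-1)/7 = -2*(-1/7) = 2/7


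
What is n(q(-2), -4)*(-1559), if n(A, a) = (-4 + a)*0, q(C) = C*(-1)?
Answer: 0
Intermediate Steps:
q(C) = -C
n(A, a) = 0
n(q(-2), -4)*(-1559) = 0*(-1559) = 0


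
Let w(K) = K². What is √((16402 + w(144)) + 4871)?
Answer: √42009 ≈ 204.96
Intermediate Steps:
√((16402 + w(144)) + 4871) = √((16402 + 144²) + 4871) = √((16402 + 20736) + 4871) = √(37138 + 4871) = √42009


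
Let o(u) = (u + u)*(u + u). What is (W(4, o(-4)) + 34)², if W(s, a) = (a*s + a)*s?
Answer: 1726596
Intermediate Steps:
o(u) = 4*u² (o(u) = (2*u)*(2*u) = 4*u²)
W(s, a) = s*(a + a*s) (W(s, a) = (a + a*s)*s = s*(a + a*s))
(W(4, o(-4)) + 34)² = ((4*(-4)²)*4*(1 + 4) + 34)² = ((4*16)*4*5 + 34)² = (64*4*5 + 34)² = (1280 + 34)² = 1314² = 1726596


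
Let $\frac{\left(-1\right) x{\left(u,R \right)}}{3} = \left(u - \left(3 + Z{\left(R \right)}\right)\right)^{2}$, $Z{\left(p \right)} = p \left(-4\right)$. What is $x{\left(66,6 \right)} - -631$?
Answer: $-22076$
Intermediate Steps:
$Z{\left(p \right)} = - 4 p$
$x{\left(u,R \right)} = - 3 \left(-3 + u + 4 R\right)^{2}$ ($x{\left(u,R \right)} = - 3 \left(u - \left(3 - 4 R\right)\right)^{2} = - 3 \left(u + \left(-3 + 4 R\right)\right)^{2} = - 3 \left(-3 + u + 4 R\right)^{2}$)
$x{\left(66,6 \right)} - -631 = - 3 \left(-3 + 66 + 4 \cdot 6\right)^{2} - -631 = - 3 \left(-3 + 66 + 24\right)^{2} + 631 = - 3 \cdot 87^{2} + 631 = \left(-3\right) 7569 + 631 = -22707 + 631 = -22076$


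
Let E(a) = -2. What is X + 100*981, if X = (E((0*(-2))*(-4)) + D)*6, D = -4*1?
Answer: 98064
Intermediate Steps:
D = -4
X = -36 (X = (-2 - 4)*6 = -6*6 = -36)
X + 100*981 = -36 + 100*981 = -36 + 98100 = 98064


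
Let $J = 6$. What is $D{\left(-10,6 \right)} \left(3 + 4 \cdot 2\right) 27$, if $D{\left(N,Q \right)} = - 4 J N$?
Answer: $71280$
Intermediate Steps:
$D{\left(N,Q \right)} = - 24 N$ ($D{\left(N,Q \right)} = \left(-4\right) 6 N = - 24 N$)
$D{\left(-10,6 \right)} \left(3 + 4 \cdot 2\right) 27 = \left(-24\right) \left(-10\right) \left(3 + 4 \cdot 2\right) 27 = 240 \left(3 + 8\right) 27 = 240 \cdot 11 \cdot 27 = 2640 \cdot 27 = 71280$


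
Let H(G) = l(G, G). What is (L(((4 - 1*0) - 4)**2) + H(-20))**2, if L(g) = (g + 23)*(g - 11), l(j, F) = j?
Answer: 74529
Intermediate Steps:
L(g) = (-11 + g)*(23 + g) (L(g) = (23 + g)*(-11 + g) = (-11 + g)*(23 + g))
H(G) = G
(L(((4 - 1*0) - 4)**2) + H(-20))**2 = ((-253 + (((4 - 1*0) - 4)**2)**2 + 12*((4 - 1*0) - 4)**2) - 20)**2 = ((-253 + (((4 + 0) - 4)**2)**2 + 12*((4 + 0) - 4)**2) - 20)**2 = ((-253 + ((4 - 4)**2)**2 + 12*(4 - 4)**2) - 20)**2 = ((-253 + (0**2)**2 + 12*0**2) - 20)**2 = ((-253 + 0**2 + 12*0) - 20)**2 = ((-253 + 0 + 0) - 20)**2 = (-253 - 20)**2 = (-273)**2 = 74529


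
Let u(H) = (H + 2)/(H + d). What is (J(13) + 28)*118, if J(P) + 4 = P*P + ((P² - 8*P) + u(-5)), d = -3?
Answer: 121953/4 ≈ 30488.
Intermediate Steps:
u(H) = (2 + H)/(-3 + H) (u(H) = (H + 2)/(H - 3) = (2 + H)/(-3 + H))
J(P) = -29/8 - 8*P + 2*P² (J(P) = -4 + (P*P + ((P² - 8*P) + (2 - 5)/(-3 - 5))) = -4 + (P² + ((P² - 8*P) - 3/(-8))) = -4 + (P² + ((P² - 8*P) - ⅛*(-3))) = -4 + (P² + ((P² - 8*P) + 3/8)) = -4 + (P² + (3/8 + P² - 8*P)) = -4 + (3/8 - 8*P + 2*P²) = -29/8 - 8*P + 2*P²)
(J(13) + 28)*118 = ((-29/8 - 8*13 + 2*13²) + 28)*118 = ((-29/8 - 104 + 2*169) + 28)*118 = ((-29/8 - 104 + 338) + 28)*118 = (1843/8 + 28)*118 = (2067/8)*118 = 121953/4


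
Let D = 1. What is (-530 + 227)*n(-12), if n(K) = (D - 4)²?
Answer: -2727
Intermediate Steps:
n(K) = 9 (n(K) = (1 - 4)² = (-3)² = 9)
(-530 + 227)*n(-12) = (-530 + 227)*9 = -303*9 = -2727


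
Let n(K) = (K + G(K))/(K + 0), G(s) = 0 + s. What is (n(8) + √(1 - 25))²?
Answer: -20 + 8*I*√6 ≈ -20.0 + 19.596*I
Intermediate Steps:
G(s) = s
n(K) = 2 (n(K) = (K + K)/(K + 0) = (2*K)/K = 2)
(n(8) + √(1 - 25))² = (2 + √(1 - 25))² = (2 + √(-24))² = (2 + 2*I*√6)²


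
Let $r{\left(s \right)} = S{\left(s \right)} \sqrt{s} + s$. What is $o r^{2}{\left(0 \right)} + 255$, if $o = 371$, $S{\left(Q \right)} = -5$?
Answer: $255$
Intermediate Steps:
$r{\left(s \right)} = s - 5 \sqrt{s}$ ($r{\left(s \right)} = - 5 \sqrt{s} + s = s - 5 \sqrt{s}$)
$o r^{2}{\left(0 \right)} + 255 = 371 \left(0 - 5 \sqrt{0}\right)^{2} + 255 = 371 \left(0 - 0\right)^{2} + 255 = 371 \left(0 + 0\right)^{2} + 255 = 371 \cdot 0^{2} + 255 = 371 \cdot 0 + 255 = 0 + 255 = 255$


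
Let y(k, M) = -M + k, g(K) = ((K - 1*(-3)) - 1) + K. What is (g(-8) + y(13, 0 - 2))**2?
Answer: 1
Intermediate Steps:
g(K) = 2 + 2*K (g(K) = ((K + 3) - 1) + K = ((3 + K) - 1) + K = (2 + K) + K = 2 + 2*K)
y(k, M) = k - M
(g(-8) + y(13, 0 - 2))**2 = ((2 + 2*(-8)) + (13 - (0 - 2)))**2 = ((2 - 16) + (13 - 1*(-2)))**2 = (-14 + (13 + 2))**2 = (-14 + 15)**2 = 1**2 = 1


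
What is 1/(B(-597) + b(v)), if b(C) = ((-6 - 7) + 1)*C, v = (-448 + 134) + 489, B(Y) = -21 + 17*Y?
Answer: -1/12270 ≈ -8.1500e-5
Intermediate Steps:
v = 175 (v = -314 + 489 = 175)
b(C) = -12*C (b(C) = (-13 + 1)*C = -12*C)
1/(B(-597) + b(v)) = 1/((-21 + 17*(-597)) - 12*175) = 1/((-21 - 10149) - 2100) = 1/(-10170 - 2100) = 1/(-12270) = -1/12270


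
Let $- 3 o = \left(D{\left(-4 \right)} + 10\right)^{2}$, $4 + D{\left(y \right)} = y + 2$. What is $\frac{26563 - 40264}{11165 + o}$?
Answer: $- \frac{41103}{33479} \approx -1.2277$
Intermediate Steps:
$D{\left(y \right)} = -2 + y$ ($D{\left(y \right)} = -4 + \left(y + 2\right) = -4 + \left(2 + y\right) = -2 + y$)
$o = - \frac{16}{3}$ ($o = - \frac{\left(\left(-2 - 4\right) + 10\right)^{2}}{3} = - \frac{\left(-6 + 10\right)^{2}}{3} = - \frac{4^{2}}{3} = \left(- \frac{1}{3}\right) 16 = - \frac{16}{3} \approx -5.3333$)
$\frac{26563 - 40264}{11165 + o} = \frac{26563 - 40264}{11165 - \frac{16}{3}} = - \frac{13701}{\frac{33479}{3}} = \left(-13701\right) \frac{3}{33479} = - \frac{41103}{33479}$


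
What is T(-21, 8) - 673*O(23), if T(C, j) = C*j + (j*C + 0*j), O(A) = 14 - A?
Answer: 5721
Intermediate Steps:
T(C, j) = 2*C*j (T(C, j) = C*j + (C*j + 0) = C*j + C*j = 2*C*j)
T(-21, 8) - 673*O(23) = 2*(-21)*8 - 673*(14 - 1*23) = -336 - 673*(14 - 23) = -336 - 673*(-9) = -336 + 6057 = 5721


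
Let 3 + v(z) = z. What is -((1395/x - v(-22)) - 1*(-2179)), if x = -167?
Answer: -366673/167 ≈ -2195.6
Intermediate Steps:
v(z) = -3 + z
-((1395/x - v(-22)) - 1*(-2179)) = -((1395/(-167) - (-3 - 22)) - 1*(-2179)) = -((1395*(-1/167) - 1*(-25)) + 2179) = -((-1395/167 + 25) + 2179) = -(2780/167 + 2179) = -1*366673/167 = -366673/167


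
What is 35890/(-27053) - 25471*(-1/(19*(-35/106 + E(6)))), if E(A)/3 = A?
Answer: 71763880648/962735111 ≈ 74.542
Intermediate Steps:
E(A) = 3*A
35890/(-27053) - 25471*(-1/(19*(-35/106 + E(6)))) = 35890/(-27053) - 25471*(-1/(19*(-35/106 + 3*6))) = 35890*(-1/27053) - 25471*(-1/(19*(-35*1/106 + 18))) = -35890/27053 - 25471*(-1/(19*(-35/106 + 18))) = -35890/27053 - 25471/((-19*1873/106)) = -35890/27053 - 25471/(-35587/106) = -35890/27053 - 25471*(-106/35587) = -35890/27053 + 2699926/35587 = 71763880648/962735111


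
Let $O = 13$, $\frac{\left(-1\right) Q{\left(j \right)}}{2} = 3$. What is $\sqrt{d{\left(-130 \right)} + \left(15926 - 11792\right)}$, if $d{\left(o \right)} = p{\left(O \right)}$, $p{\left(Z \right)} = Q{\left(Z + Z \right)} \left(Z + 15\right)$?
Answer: $\sqrt{3966} \approx 62.976$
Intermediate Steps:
$Q{\left(j \right)} = -6$ ($Q{\left(j \right)} = \left(-2\right) 3 = -6$)
$p{\left(Z \right)} = -90 - 6 Z$ ($p{\left(Z \right)} = - 6 \left(Z + 15\right) = - 6 \left(15 + Z\right) = -90 - 6 Z$)
$d{\left(o \right)} = -168$ ($d{\left(o \right)} = -90 - 78 = -168$)
$\sqrt{d{\left(-130 \right)} + \left(15926 - 11792\right)} = \sqrt{-168 + \left(15926 - 11792\right)} = \sqrt{-168 + 4134} = \sqrt{3966}$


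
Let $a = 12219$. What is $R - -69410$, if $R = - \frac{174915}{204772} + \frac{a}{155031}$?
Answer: $\frac{734488598473941}{10582002644} \approx 69409.0$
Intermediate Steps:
$R = - \frac{8205046099}{10582002644}$ ($R = - \frac{174915}{204772} + \frac{12219}{155031} = \left(-174915\right) \frac{1}{204772} + 12219 \cdot \frac{1}{155031} = - \frac{174915}{204772} + \frac{4073}{51677} = - \frac{8205046099}{10582002644} \approx -0.77538$)
$R - -69410 = - \frac{8205046099}{10582002644} - -69410 = - \frac{8205046099}{10582002644} + 69410 = \frac{734488598473941}{10582002644}$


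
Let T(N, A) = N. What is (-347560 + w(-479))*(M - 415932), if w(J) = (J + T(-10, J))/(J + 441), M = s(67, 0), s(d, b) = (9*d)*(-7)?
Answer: 5548872859023/38 ≈ 1.4602e+11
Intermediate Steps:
s(d, b) = -63*d
M = -4221 (M = -63*67 = -4221)
w(J) = (-10 + J)/(441 + J) (w(J) = (J - 10)/(J + 441) = (-10 + J)/(441 + J))
(-347560 + w(-479))*(M - 415932) = (-347560 + (-10 - 479)/(441 - 479))*(-4221 - 415932) = (-347560 - 489/(-38))*(-420153) = (-347560 - 1/38*(-489))*(-420153) = (-347560 + 489/38)*(-420153) = -13206791/38*(-420153) = 5548872859023/38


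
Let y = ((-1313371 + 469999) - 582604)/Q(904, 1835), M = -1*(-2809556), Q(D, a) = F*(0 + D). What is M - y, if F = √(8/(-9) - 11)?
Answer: 2809556 - 534741*I*√107/12091 ≈ 2.8096e+6 - 457.48*I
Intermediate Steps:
F = I*√107/3 (F = √(8*(-⅑) - 11) = √(-8/9 - 11) = √(-107/9) = I*√107/3 ≈ 3.448*I)
Q(D, a) = I*D*√107/3 (Q(D, a) = (I*√107/3)*(0 + D) = (I*√107/3)*D = I*D*√107/3)
M = 2809556
y = 534741*I*√107/12091 (y = ((-1313371 + 469999) - 582604)/(((⅓)*I*904*√107)) = (-843372 - 582604)/((904*I*√107/3)) = -(-534741)*I*√107/12091 = 534741*I*√107/12091 ≈ 457.48*I)
M - y = 2809556 - 534741*I*√107/12091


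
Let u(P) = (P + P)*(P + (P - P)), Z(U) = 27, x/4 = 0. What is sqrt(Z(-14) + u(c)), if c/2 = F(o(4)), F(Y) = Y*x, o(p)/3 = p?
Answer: 3*sqrt(3) ≈ 5.1962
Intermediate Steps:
x = 0 (x = 4*0 = 0)
o(p) = 3*p
F(Y) = 0 (F(Y) = Y*0 = 0)
c = 0 (c = 2*0 = 0)
u(P) = 2*P**2 (u(P) = (2*P)*(P + 0) = (2*P)*P = 2*P**2)
sqrt(Z(-14) + u(c)) = sqrt(27 + 2*0**2) = sqrt(27 + 2*0) = sqrt(27 + 0) = sqrt(27) = 3*sqrt(3)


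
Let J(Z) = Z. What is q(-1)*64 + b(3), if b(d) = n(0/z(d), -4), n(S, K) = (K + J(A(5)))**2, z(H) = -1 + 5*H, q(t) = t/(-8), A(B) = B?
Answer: 9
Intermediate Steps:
q(t) = -t/8 (q(t) = t*(-1/8) = -t/8)
n(S, K) = (5 + K)**2 (n(S, K) = (K + 5)**2 = (5 + K)**2)
b(d) = 1 (b(d) = (5 - 4)**2 = 1**2 = 1)
q(-1)*64 + b(3) = -1/8*(-1)*64 + 1 = (1/8)*64 + 1 = 8 + 1 = 9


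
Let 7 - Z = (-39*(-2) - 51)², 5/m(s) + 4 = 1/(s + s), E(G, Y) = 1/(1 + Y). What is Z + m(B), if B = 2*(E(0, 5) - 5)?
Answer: -33992/47 ≈ -723.23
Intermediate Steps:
B = -29/3 (B = 2*(1/(1 + 5) - 5) = 2*(1/6 - 5) = 2*(⅙ - 5) = 2*(-29/6) = -29/3 ≈ -9.6667)
m(s) = 5/(-4 + 1/(2*s)) (m(s) = 5/(-4 + 1/(s + s)) = 5/(-4 + 1/(2*s)))
Z = -722 (Z = 7 - (-39*(-2) - 51)² = 7 - (78 - 51)² = 7 - 1*27² = 7 - 1*729 = 7 - 729 = -722)
Z + m(B) = -722 - 10*(-29/3)/(-1 + 8*(-29/3)) = -722 - 10*(-29/3)/(-1 - 232/3) = -722 - 10*(-29/3)/(-235/3) = -722 - 10*(-29/3)*(-3/235) = -722 - 58/47 = -33992/47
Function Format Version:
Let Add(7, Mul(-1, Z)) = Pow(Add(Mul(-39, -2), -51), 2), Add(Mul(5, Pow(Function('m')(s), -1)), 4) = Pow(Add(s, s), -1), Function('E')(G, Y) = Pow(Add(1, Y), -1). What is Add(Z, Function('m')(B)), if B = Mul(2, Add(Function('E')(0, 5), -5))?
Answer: Rational(-33992, 47) ≈ -723.23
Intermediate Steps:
B = Rational(-29, 3) (B = Mul(2, Add(Pow(Add(1, 5), -1), -5)) = Mul(2, Add(Pow(6, -1), -5)) = Mul(2, Add(Rational(1, 6), -5)) = Mul(2, Rational(-29, 6)) = Rational(-29, 3) ≈ -9.6667)
Function('m')(s) = Mul(5, Pow(Add(-4, Mul(Rational(1, 2), Pow(s, -1))), -1)) (Function('m')(s) = Mul(5, Pow(Add(-4, Pow(Add(s, s), -1)), -1)) = Mul(5, Pow(Add(-4, Pow(Mul(2, s), -1)), -1)) = Mul(5, Pow(Add(-4, Mul(Rational(1, 2), Pow(s, -1))), -1)))
Z = -722 (Z = Add(7, Mul(-1, Pow(Add(Mul(-39, -2), -51), 2))) = Add(7, Mul(-1, Pow(Add(78, -51), 2))) = Add(7, Mul(-1, Pow(27, 2))) = Add(7, Mul(-1, 729)) = Add(7, -729) = -722)
Add(Z, Function('m')(B)) = Add(-722, Mul(-10, Rational(-29, 3), Pow(Add(-1, Mul(8, Rational(-29, 3))), -1))) = Add(-722, Mul(-10, Rational(-29, 3), Pow(Add(-1, Rational(-232, 3)), -1))) = Add(-722, Mul(-10, Rational(-29, 3), Pow(Rational(-235, 3), -1))) = Add(-722, Mul(-10, Rational(-29, 3), Rational(-3, 235))) = Add(-722, Rational(-58, 47)) = Rational(-33992, 47)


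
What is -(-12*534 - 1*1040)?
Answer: 7448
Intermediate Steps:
-(-12*534 - 1*1040) = -(-6408 - 1040) = -1*(-7448) = 7448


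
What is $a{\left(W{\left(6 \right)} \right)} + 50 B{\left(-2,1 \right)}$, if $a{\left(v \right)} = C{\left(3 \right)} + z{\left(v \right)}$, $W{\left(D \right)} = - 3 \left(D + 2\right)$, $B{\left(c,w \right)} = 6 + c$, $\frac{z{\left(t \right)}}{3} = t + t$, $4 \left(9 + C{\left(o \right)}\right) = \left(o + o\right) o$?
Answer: $\frac{103}{2} \approx 51.5$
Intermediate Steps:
$C{\left(o \right)} = -9 + \frac{o^{2}}{2}$ ($C{\left(o \right)} = -9 + \frac{\left(o + o\right) o}{4} = -9 + \frac{2 o o}{4} = -9 + \frac{2 o^{2}}{4} = -9 + \frac{o^{2}}{2}$)
$z{\left(t \right)} = 6 t$ ($z{\left(t \right)} = 3 \left(t + t\right) = 3 \cdot 2 t = 6 t$)
$W{\left(D \right)} = -6 - 3 D$ ($W{\left(D \right)} = - 3 \left(2 + D\right) = -6 - 3 D$)
$a{\left(v \right)} = - \frac{9}{2} + 6 v$ ($a{\left(v \right)} = \left(-9 + \frac{3^{2}}{2}\right) + 6 v = \left(-9 + \frac{1}{2} \cdot 9\right) + 6 v = \left(-9 + \frac{9}{2}\right) + 6 v = - \frac{9}{2} + 6 v$)
$a{\left(W{\left(6 \right)} \right)} + 50 B{\left(-2,1 \right)} = \left(- \frac{9}{2} + 6 \left(-6 - 18\right)\right) + 50 \left(6 - 2\right) = \left(- \frac{9}{2} + 6 \left(-6 - 18\right)\right) + 50 \cdot 4 = \left(- \frac{9}{2} + 6 \left(-24\right)\right) + 200 = \left(- \frac{9}{2} - 144\right) + 200 = - \frac{297}{2} + 200 = \frac{103}{2}$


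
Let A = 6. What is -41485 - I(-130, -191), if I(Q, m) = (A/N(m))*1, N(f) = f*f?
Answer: -1513414291/36481 ≈ -41485.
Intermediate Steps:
N(f) = f²
I(Q, m) = 6/m² (I(Q, m) = (6/m²)*1 = 6/m²)
-41485 - I(-130, -191) = -41485 - 6/(-191)² = -41485 - 6/36481 = -1513414291/36481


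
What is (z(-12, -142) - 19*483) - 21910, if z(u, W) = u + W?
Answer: -31241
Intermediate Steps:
z(u, W) = W + u
(z(-12, -142) - 19*483) - 21910 = ((-142 - 12) - 19*483) - 21910 = (-154 - 9177) - 21910 = -9331 - 21910 = -31241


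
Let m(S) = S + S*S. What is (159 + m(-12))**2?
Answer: 84681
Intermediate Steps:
m(S) = S + S**2
(159 + m(-12))**2 = (159 - 12*(1 - 12))**2 = (159 - 12*(-11))**2 = (159 + 132)**2 = 291**2 = 84681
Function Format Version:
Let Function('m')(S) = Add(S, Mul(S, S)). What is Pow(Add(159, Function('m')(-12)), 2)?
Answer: 84681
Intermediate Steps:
Function('m')(S) = Add(S, Pow(S, 2))
Pow(Add(159, Function('m')(-12)), 2) = Pow(Add(159, Mul(-12, Add(1, -12))), 2) = Pow(Add(159, Mul(-12, -11)), 2) = Pow(Add(159, 132), 2) = Pow(291, 2) = 84681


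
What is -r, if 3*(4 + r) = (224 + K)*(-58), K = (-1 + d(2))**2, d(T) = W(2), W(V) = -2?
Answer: 13526/3 ≈ 4508.7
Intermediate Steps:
d(T) = -2
K = 9 (K = (-1 - 2)**2 = (-3)**2 = 9)
r = -13526/3 (r = -4 + ((224 + 9)*(-58))/3 = -4 + (233*(-58))/3 = -4 + (1/3)*(-13514) = -4 - 13514/3 = -13526/3 ≈ -4508.7)
-r = -1*(-13526/3) = 13526/3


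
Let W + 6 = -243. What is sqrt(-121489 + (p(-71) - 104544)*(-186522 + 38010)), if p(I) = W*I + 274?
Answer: sqrt(12859681103) ≈ 1.1340e+5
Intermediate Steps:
W = -249 (W = -6 - 243 = -249)
p(I) = 274 - 249*I (p(I) = -249*I + 274 = 274 - 249*I)
sqrt(-121489 + (p(-71) - 104544)*(-186522 + 38010)) = sqrt(-121489 + ((274 - 249*(-71)) - 104544)*(-186522 + 38010)) = sqrt(-121489 + ((274 + 17679) - 104544)*(-148512)) = sqrt(-121489 + (17953 - 104544)*(-148512)) = sqrt(-121489 - 86591*(-148512)) = sqrt(-121489 + 12859802592) = sqrt(12859681103)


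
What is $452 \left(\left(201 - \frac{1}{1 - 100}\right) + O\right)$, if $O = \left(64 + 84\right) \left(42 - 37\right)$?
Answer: $\frac{42108320}{99} \approx 4.2534 \cdot 10^{5}$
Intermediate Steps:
$O = 740$ ($O = 148 \cdot 5 = 740$)
$452 \left(\left(201 - \frac{1}{1 - 100}\right) + O\right) = 452 \left(\left(201 - \frac{1}{1 - 100}\right) + 740\right) = 452 \left(\left(201 - \frac{1}{-99}\right) + 740\right) = 452 \left(\left(201 - - \frac{1}{99}\right) + 740\right) = 452 \left(\left(201 + \frac{1}{99}\right) + 740\right) = 452 \left(\frac{19900}{99} + 740\right) = 452 \cdot \frac{93160}{99} = \frac{42108320}{99}$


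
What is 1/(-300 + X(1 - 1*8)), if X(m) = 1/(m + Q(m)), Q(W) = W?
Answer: -14/4201 ≈ -0.0033325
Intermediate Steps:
X(m) = 1/(2*m) (X(m) = 1/(m + m) = 1/(2*m))
1/(-300 + X(1 - 1*8)) = 1/(-300 + 1/(2*(1 - 1*8))) = 1/(-300 + 1/(2*(1 - 8))) = 1/(-300 + (½)/(-7)) = 1/(-300 + (½)*(-⅐)) = 1/(-300 - 1/14) = 1/(-4201/14) = -14/4201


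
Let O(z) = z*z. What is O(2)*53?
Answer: 212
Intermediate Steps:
O(z) = z²
O(2)*53 = 2²*53 = 4*53 = 212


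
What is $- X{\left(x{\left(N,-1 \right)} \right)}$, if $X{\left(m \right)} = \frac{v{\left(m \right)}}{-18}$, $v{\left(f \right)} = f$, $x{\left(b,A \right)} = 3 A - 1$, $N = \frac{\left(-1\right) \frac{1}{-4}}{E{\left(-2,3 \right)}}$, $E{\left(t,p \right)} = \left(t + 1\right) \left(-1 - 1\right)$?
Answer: $- \frac{2}{9} \approx -0.22222$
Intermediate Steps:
$E{\left(t,p \right)} = -2 - 2 t$ ($E{\left(t,p \right)} = \left(1 + t\right) \left(-2\right) = -2 - 2 t$)
$N = \frac{1}{8}$ ($N = \frac{\left(-1\right) \frac{1}{-4}}{-2 - -4} = \frac{\left(-1\right) \left(- \frac{1}{4}\right)}{-2 + 4} = \frac{1}{4 \cdot 2} = \frac{1}{4} \cdot \frac{1}{2} = \frac{1}{8} \approx 0.125$)
$x{\left(b,A \right)} = -1 + 3 A$
$X{\left(m \right)} = - \frac{m}{18}$ ($X{\left(m \right)} = \frac{m}{-18} = m \left(- \frac{1}{18}\right) = - \frac{m}{18}$)
$- X{\left(x{\left(N,-1 \right)} \right)} = - \frac{\left(-1\right) \left(-1 + 3 \left(-1\right)\right)}{18} = - \frac{\left(-1\right) \left(-1 - 3\right)}{18} = - \frac{\left(-1\right) \left(-4\right)}{18} = \left(-1\right) \frac{2}{9} = - \frac{2}{9}$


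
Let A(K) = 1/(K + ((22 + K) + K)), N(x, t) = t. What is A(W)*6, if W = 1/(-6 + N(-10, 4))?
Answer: 12/41 ≈ 0.29268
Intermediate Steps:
W = -1/2 (W = 1/(-6 + 4) = 1/(-2) = -1/2 ≈ -0.50000)
A(K) = 1/(22 + 3*K) (A(K) = 1/(K + (22 + 2*K)) = 1/(22 + 3*K))
A(W)*6 = 6/(22 + 3*(-1/2)) = 6/(22 - 3/2) = 6/(41/2) = (2/41)*6 = 12/41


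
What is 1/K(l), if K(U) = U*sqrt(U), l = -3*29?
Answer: I*sqrt(87)/7569 ≈ 0.0012323*I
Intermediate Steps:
l = -87
K(U) = U**(3/2)
1/K(l) = 1/((-87)**(3/2)) = 1/(-87*I*sqrt(87)) = I*sqrt(87)/7569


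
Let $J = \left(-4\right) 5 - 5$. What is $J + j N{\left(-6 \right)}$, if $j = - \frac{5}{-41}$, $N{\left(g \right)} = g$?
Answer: $- \frac{1055}{41} \approx -25.732$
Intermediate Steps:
$J = -25$ ($J = -20 - 5 = -25$)
$j = \frac{5}{41}$ ($j = \left(-5\right) \left(- \frac{1}{41}\right) = \frac{5}{41} \approx 0.12195$)
$J + j N{\left(-6 \right)} = -25 + \frac{5}{41} \left(-6\right) = -25 - \frac{30}{41} = - \frac{1055}{41}$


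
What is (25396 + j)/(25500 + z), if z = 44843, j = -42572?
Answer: -17176/70343 ≈ -0.24417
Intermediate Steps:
(25396 + j)/(25500 + z) = (25396 - 42572)/(25500 + 44843) = -17176/70343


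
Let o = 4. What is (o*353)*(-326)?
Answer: -460312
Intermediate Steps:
(o*353)*(-326) = (4*353)*(-326) = 1412*(-326) = -460312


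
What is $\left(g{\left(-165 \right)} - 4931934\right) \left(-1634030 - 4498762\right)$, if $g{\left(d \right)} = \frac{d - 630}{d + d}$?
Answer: $\frac{332711616658020}{11} \approx 3.0247 \cdot 10^{13}$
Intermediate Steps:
$g{\left(d \right)} = \frac{-630 + d}{2 d}$
$\left(g{\left(-165 \right)} - 4931934\right) \left(-1634030 - 4498762\right) = \left(\frac{-630 - 165}{2 \left(-165\right)} - 4931934\right) \left(-1634030 - 4498762\right) = \left(\frac{1}{2} \left(- \frac{1}{165}\right) \left(-795\right) - 4931934\right) \left(-6132792\right) = \left(\frac{53}{22} - 4931934\right) \left(-6132792\right) = \left(- \frac{108502495}{22}\right) \left(-6132792\right) = \frac{332711616658020}{11}$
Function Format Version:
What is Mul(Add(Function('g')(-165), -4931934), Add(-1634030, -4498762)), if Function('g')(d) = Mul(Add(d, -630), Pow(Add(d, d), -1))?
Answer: Rational(332711616658020, 11) ≈ 3.0247e+13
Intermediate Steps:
Function('g')(d) = Mul(Rational(1, 2), Pow(d, -1), Add(-630, d)) (Function('g')(d) = Mul(Add(-630, d), Pow(Mul(2, d), -1)) = Mul(Add(-630, d), Mul(Rational(1, 2), Pow(d, -1))) = Mul(Rational(1, 2), Pow(d, -1), Add(-630, d)))
Mul(Add(Function('g')(-165), -4931934), Add(-1634030, -4498762)) = Mul(Add(Mul(Rational(1, 2), Pow(-165, -1), Add(-630, -165)), -4931934), Add(-1634030, -4498762)) = Mul(Add(Mul(Rational(1, 2), Rational(-1, 165), -795), -4931934), -6132792) = Mul(Add(Rational(53, 22), -4931934), -6132792) = Mul(Rational(-108502495, 22), -6132792) = Rational(332711616658020, 11)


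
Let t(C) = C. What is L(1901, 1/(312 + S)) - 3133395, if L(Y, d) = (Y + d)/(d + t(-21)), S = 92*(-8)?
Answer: -27903688498/8905 ≈ -3.1335e+6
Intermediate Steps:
S = -736
L(Y, d) = (Y + d)/(-21 + d) (L(Y, d) = (Y + d)/(d - 21) = (Y + d)/(-21 + d))
L(1901, 1/(312 + S)) - 3133395 = (1901 + 1/(312 - 736))/(-21 + 1/(312 - 736)) - 3133395 = (1901 + 1/(-424))/(-21 + 1/(-424)) - 3133395 = (1901 - 1/424)/(-21 - 1/424) - 3133395 = (806023/424)/(-8905/424) - 3133395 = -424/8905*806023/424 - 3133395 = -806023/8905 - 3133395 = -27903688498/8905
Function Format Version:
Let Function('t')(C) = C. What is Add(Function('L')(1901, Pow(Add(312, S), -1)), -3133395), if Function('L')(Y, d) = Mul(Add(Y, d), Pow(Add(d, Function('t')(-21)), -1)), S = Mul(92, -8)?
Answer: Rational(-27903688498, 8905) ≈ -3.1335e+6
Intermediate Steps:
S = -736
Function('L')(Y, d) = Mul(Pow(Add(-21, d), -1), Add(Y, d)) (Function('L')(Y, d) = Mul(Add(Y, d), Pow(Add(d, -21), -1)) = Mul(Add(Y, d), Pow(Add(-21, d), -1)) = Mul(Pow(Add(-21, d), -1), Add(Y, d)))
Add(Function('L')(1901, Pow(Add(312, S), -1)), -3133395) = Add(Mul(Pow(Add(-21, Pow(Add(312, -736), -1)), -1), Add(1901, Pow(Add(312, -736), -1))), -3133395) = Add(Mul(Pow(Add(-21, Pow(-424, -1)), -1), Add(1901, Pow(-424, -1))), -3133395) = Add(Mul(Pow(Add(-21, Rational(-1, 424)), -1), Add(1901, Rational(-1, 424))), -3133395) = Add(Mul(Pow(Rational(-8905, 424), -1), Rational(806023, 424)), -3133395) = Add(Mul(Rational(-424, 8905), Rational(806023, 424)), -3133395) = Add(Rational(-806023, 8905), -3133395) = Rational(-27903688498, 8905)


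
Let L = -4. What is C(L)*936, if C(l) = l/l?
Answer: 936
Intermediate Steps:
C(l) = 1
C(L)*936 = 1*936 = 936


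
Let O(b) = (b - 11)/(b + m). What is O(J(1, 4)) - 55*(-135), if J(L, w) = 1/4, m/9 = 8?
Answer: 2145782/289 ≈ 7424.9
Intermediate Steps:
m = 72 (m = 9*8 = 72)
J(L, w) = 1/4
O(b) = (-11 + b)/(72 + b) (O(b) = (b - 11)/(b + 72) = (-11 + b)/(72 + b))
O(J(1, 4)) - 55*(-135) = (-11 + 1/4)/(72 + 1/4) - 55*(-135) = -43/4/(289/4) + 7425 = (4/289)*(-43/4) + 7425 = -43/289 + 7425 = 2145782/289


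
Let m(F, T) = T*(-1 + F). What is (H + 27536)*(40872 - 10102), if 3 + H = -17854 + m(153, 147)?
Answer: 985347710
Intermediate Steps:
H = 4487 (H = -3 + (-17854 + 147*(-1 + 153)) = -3 + (-17854 + 147*152) = -3 + (-17854 + 22344) = -3 + 4490 = 4487)
(H + 27536)*(40872 - 10102) = (4487 + 27536)*(40872 - 10102) = 32023*30770 = 985347710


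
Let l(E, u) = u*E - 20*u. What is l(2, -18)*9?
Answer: 2916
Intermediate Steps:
l(E, u) = -20*u + E*u (l(E, u) = E*u - 20*u = -20*u + E*u)
l(2, -18)*9 = -18*(-20 + 2)*9 = -18*(-18)*9 = 324*9 = 2916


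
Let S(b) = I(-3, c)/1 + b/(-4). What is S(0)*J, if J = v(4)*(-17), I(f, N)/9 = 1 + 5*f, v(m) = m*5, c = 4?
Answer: 42840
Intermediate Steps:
v(m) = 5*m
I(f, N) = 9 + 45*f (I(f, N) = 9*(1 + 5*f) = 9 + 45*f)
S(b) = -126 - b/4 (S(b) = (9 + 45*(-3))/1 + b/(-4) = (9 - 135)*1 + b*(-1/4) = -126*1 - b/4 = -126 - b/4)
J = -340 (J = (5*4)*(-17) = 20*(-17) = -340)
S(0)*J = (-126 - 1/4*0)*(-340) = (-126 + 0)*(-340) = -126*(-340) = 42840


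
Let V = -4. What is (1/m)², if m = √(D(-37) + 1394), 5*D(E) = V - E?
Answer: 5/7003 ≈ 0.00071398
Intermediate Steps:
D(E) = -⅘ - E/5 (D(E) = (-4 - E)/5 = -⅘ - E/5)
m = √35015/5 (m = √((-⅘ - ⅕*(-37)) + 1394) = √((-⅘ + 37/5) + 1394) = √(33/5 + 1394) = √(7003/5) = √35015/5 ≈ 37.425)
(1/m)² = (1/(√35015/5))² = (√35015/7003)² = 5/7003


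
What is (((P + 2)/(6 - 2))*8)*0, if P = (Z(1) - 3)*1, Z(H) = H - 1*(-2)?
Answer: 0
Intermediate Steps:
Z(H) = 2 + H (Z(H) = H + 2 = 2 + H)
P = 0 (P = ((2 + 1) - 3)*1 = (3 - 3)*1 = 0*1 = 0)
(((P + 2)/(6 - 2))*8)*0 = (((0 + 2)/(6 - 2))*8)*0 = ((2/4)*8)*0 = ((2*(¼))*8)*0 = ((½)*8)*0 = 4*0 = 0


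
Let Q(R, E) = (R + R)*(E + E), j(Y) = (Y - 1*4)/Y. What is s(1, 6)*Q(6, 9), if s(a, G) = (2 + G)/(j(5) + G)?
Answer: 8640/31 ≈ 278.71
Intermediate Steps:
j(Y) = (-4 + Y)/Y (j(Y) = (Y - 4)/Y = (-4 + Y)/Y)
s(a, G) = (2 + G)/(1/5 + G) (s(a, G) = (2 + G)/((-4 + 5)/5 + G) = (2 + G)/((1/5)*1 + G) = (2 + G)/(1/5 + G))
Q(R, E) = 4*E*R (Q(R, E) = (2*R)*(2*E) = 4*E*R)
s(1, 6)*Q(6, 9) = (5*(2 + 6)/(1 + 5*6))*(4*9*6) = (5*8/(1 + 30))*216 = (5*8/31)*216 = (5*(1/31)*8)*216 = (40/31)*216 = 8640/31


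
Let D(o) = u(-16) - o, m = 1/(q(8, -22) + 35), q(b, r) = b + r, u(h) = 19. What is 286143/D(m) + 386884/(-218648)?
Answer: 82106406757/5438869 ≈ 15096.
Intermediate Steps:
m = 1/21 (m = 1/((8 - 22) + 35) = 1/(-14 + 35) = 1/21 ≈ 0.047619)
D(o) = 19 - o
286143/D(m) + 386884/(-218648) = 286143/(19 - 1*1/21) + 386884/(-218648) = 286143/(19 - 1/21) + 386884*(-1/218648) = 286143/(398/21) - 96721/54662 = 286143*(21/398) - 96721/54662 = 6009003/398 - 96721/54662 = 82106406757/5438869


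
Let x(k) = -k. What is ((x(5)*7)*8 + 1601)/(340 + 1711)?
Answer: 1321/2051 ≈ 0.64408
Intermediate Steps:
((x(5)*7)*8 + 1601)/(340 + 1711) = ((-1*5*7)*8 + 1601)/(340 + 1711) = (-5*7*8 + 1601)/2051 = (-35*8 + 1601)*(1/2051) = (-280 + 1601)*(1/2051) = 1321*(1/2051) = 1321/2051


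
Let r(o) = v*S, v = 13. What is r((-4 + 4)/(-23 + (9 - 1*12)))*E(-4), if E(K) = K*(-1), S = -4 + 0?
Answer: -208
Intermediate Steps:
S = -4
E(K) = -K
r(o) = -52 (r(o) = 13*(-4) = -52)
r((-4 + 4)/(-23 + (9 - 1*12)))*E(-4) = -(-52)*(-4) = -52*4 = -208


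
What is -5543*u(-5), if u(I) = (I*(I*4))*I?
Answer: 2771500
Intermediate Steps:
u(I) = 4*I³ (u(I) = (I*(4*I))*I = (4*I²)*I = 4*I³)
-5543*u(-5) = -22172*(-5)³ = -22172*(-125) = -5543*(-500) = 2771500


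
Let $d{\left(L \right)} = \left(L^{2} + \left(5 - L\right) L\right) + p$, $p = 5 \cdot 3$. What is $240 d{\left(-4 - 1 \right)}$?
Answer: $-2400$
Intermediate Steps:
$p = 15$
$d{\left(L \right)} = 15 + L^{2} + L \left(5 - L\right)$ ($d{\left(L \right)} = \left(L^{2} + \left(5 - L\right) L\right) + 15 = \left(L^{2} + L \left(5 - L\right)\right) + 15 = 15 + L^{2} + L \left(5 - L\right)$)
$240 d{\left(-4 - 1 \right)} = 240 \left(15 + 5 \left(-4 - 1\right)\right) = 240 \left(15 + 5 \left(-5\right)\right) = 240 \left(15 - 25\right) = 240 \left(-10\right) = -2400$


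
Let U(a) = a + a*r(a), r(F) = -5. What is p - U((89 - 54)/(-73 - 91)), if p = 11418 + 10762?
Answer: 909345/41 ≈ 22179.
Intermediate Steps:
p = 22180
U(a) = -4*a (U(a) = a + a*(-5) = a - 5*a = -4*a)
p - U((89 - 54)/(-73 - 91)) = 22180 - (-4)*(89 - 54)/(-73 - 91) = 22180 - (-4)*35/(-164) = 22180 - (-4)*35*(-1/164) = 22180 - (-4)*(-35)/164 = 22180 - 1*35/41 = 22180 - 35/41 = 909345/41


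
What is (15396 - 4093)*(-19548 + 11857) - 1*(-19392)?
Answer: -86911981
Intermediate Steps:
(15396 - 4093)*(-19548 + 11857) - 1*(-19392) = 11303*(-7691) + 19392 = -86931373 + 19392 = -86911981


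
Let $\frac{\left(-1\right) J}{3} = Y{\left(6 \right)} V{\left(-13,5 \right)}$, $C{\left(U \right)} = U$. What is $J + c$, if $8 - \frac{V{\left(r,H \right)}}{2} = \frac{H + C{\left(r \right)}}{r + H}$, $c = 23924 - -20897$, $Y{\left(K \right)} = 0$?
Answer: $44821$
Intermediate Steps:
$c = 44821$ ($c = 23924 + 20897 = 44821$)
$V{\left(r,H \right)} = 14$ ($V{\left(r,H \right)} = 16 - 2 \frac{H + r}{r + H} = 16 - 2 \frac{H + r}{H + r} = 16 - 2 = 14$)
$J = 0$ ($J = - 3 \cdot 0 \cdot 14 = \left(-3\right) 0 = 0$)
$J + c = 0 + 44821 = 44821$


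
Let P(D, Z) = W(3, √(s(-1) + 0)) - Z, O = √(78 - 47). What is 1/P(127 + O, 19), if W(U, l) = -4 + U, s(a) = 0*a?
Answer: -1/20 ≈ -0.050000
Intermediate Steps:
s(a) = 0
O = √31 ≈ 5.5678
P(D, Z) = -1 - Z (P(D, Z) = (-4 + 3) - Z = -1 - Z)
1/P(127 + O, 19) = 1/(-1 - 1*19) = 1/(-1 - 19) = 1/(-20) = -1/20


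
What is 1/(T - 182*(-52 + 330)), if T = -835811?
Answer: -1/886407 ≈ -1.1281e-6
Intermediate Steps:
1/(T - 182*(-52 + 330)) = 1/(-835811 - 182*(-52 + 330)) = 1/(-835811 - 182*278) = 1/(-835811 - 50596) = 1/(-886407) = -1/886407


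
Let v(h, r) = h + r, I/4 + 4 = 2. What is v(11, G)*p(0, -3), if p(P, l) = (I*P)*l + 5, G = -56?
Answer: -225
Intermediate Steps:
I = -8 (I = -16 + 4*2 = -16 + 8 = -8)
p(P, l) = 5 - 8*P*l (p(P, l) = (-8*P)*l + 5 = -8*P*l + 5 = 5 - 8*P*l)
v(11, G)*p(0, -3) = (11 - 56)*(5 - 8*0*(-3)) = -45*(5 + 0) = -45*5 = -225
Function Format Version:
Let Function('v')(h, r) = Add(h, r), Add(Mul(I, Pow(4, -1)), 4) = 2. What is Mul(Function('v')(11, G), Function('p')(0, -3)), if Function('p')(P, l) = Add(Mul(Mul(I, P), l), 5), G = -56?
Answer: -225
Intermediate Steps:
I = -8 (I = Add(-16, Mul(4, 2)) = Add(-16, 8) = -8)
Function('p')(P, l) = Add(5, Mul(-8, P, l)) (Function('p')(P, l) = Add(Mul(Mul(-8, P), l), 5) = Add(Mul(-8, P, l), 5) = Add(5, Mul(-8, P, l)))
Mul(Function('v')(11, G), Function('p')(0, -3)) = Mul(Add(11, -56), Add(5, Mul(-8, 0, -3))) = Mul(-45, Add(5, 0)) = Mul(-45, 5) = -225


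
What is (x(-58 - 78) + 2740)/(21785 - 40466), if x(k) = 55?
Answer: -215/1437 ≈ -0.14962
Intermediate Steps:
(x(-58 - 78) + 2740)/(21785 - 40466) = (55 + 2740)/(21785 - 40466) = 2795/(-18681) = 2795*(-1/18681) = -215/1437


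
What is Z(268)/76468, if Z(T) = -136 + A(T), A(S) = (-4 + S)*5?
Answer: 296/19117 ≈ 0.015484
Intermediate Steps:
A(S) = -20 + 5*S
Z(T) = -156 + 5*T (Z(T) = -136 + (-20 + 5*T) = -156 + 5*T)
Z(268)/76468 = (-156 + 5*268)/76468 = (-156 + 1340)*(1/76468) = 1184*(1/76468) = 296/19117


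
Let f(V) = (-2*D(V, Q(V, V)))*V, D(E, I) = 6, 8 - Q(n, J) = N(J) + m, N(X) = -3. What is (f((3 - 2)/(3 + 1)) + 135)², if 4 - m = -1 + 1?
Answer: 17424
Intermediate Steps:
m = 4 (m = 4 - (-1 + 1) = 4 - 1*0 = 4 + 0 = 4)
Q(n, J) = 7 (Q(n, J) = 8 - (-3 + 4) = 8 - 1*1 = 8 - 1 = 7)
f(V) = -12*V (f(V) = (-2*6)*V = -12*V)
(f((3 - 2)/(3 + 1)) + 135)² = (-12*(3 - 2)/(3 + 1) + 135)² = (-12/4 + 135)² = (-12*¼ + 135)² = (-3 + 135)² = 132² = 17424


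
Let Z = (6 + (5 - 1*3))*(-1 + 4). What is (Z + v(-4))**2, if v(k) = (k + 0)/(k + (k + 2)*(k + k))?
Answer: 5041/9 ≈ 560.11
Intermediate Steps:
v(k) = k/(k + 2*k*(2 + k)) (v(k) = k/(k + (2 + k)*(2*k)) = k/(k + 2*k*(2 + k)))
Z = 24 (Z = (6 + (5 - 3))*3 = (6 + 2)*3 = 8*3 = 24)
(Z + v(-4))**2 = (24 + 1/(5 + 2*(-4)))**2 = (24 + 1/(5 - 8))**2 = (24 + 1/(-3))**2 = (24 - 1/3)**2 = (71/3)**2 = 5041/9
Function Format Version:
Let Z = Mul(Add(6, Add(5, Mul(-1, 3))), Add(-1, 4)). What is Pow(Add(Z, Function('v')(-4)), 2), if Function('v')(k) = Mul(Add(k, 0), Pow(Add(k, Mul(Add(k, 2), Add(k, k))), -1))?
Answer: Rational(5041, 9) ≈ 560.11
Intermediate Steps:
Function('v')(k) = Mul(k, Pow(Add(k, Mul(2, k, Add(2, k))), -1)) (Function('v')(k) = Mul(k, Pow(Add(k, Mul(Add(2, k), Mul(2, k))), -1)) = Mul(k, Pow(Add(k, Mul(2, k, Add(2, k))), -1)))
Z = 24 (Z = Mul(Add(6, Add(5, -3)), 3) = Mul(Add(6, 2), 3) = Mul(8, 3) = 24)
Pow(Add(Z, Function('v')(-4)), 2) = Pow(Add(24, Pow(Add(5, Mul(2, -4)), -1)), 2) = Pow(Add(24, Pow(Add(5, -8), -1)), 2) = Pow(Add(24, Pow(-3, -1)), 2) = Pow(Add(24, Rational(-1, 3)), 2) = Pow(Rational(71, 3), 2) = Rational(5041, 9)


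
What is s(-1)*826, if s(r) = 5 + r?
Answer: 3304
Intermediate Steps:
s(-1)*826 = (5 - 1)*826 = 4*826 = 3304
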